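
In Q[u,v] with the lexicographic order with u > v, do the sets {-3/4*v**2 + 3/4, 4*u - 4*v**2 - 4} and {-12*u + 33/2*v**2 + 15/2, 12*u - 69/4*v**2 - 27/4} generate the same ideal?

Yes, the ideals are equal.

Two ideals are equal iff their reduced Gröbner bases coincide (the reduced basis is unique for a fixed ordering).
Buchberger on the first generating set:
f_1 = -3/4*v**2 + 3/4, LT = v**2.
f_2 = 4*u - 4*v**2 - 4, LT = u.

The S-polynomials (S(f_1,f_2)) all reduce to 0 modulo the current basis, so we have a Gröbner basis.
Inter-reduce: drop elements whose leading term is divisible by another's, tail-reduce, and make monic.
Reduced Gröbner basis: {u - 2, v**2 - 1}.

Buchberger on the second generating set:
h_1 = -12*u + 33/2*v**2 + 15/2, LT = u.
h_2 = 12*u - 69/4*v**2 - 27/4, LT = u.

S(h_1,h_2): lcm = u. S = 1/16*v**2 - 1/16.
  reduce S modulo (h_1, h_2):
  remainder 1/16*v**2 - 1/16 ≠ 0; add k_3 = 1/16*v**2 - 1/16 to the basis.

The other S-polynomials (S(h_1,k_3), S(h_2,k_3)) all reduce to 0 modulo the current basis, so we have a Gröbner basis.
Inter-reduce: drop elements whose leading term is divisible by another's, tail-reduce, and make monic.
Reduced Gröbner basis: {u - 2, v**2 - 1}.

The two bases agree; hence the ideals are identical.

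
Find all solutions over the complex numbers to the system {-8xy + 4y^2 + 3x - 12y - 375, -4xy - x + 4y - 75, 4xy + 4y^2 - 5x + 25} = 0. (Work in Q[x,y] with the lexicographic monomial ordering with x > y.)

{(5, -5)}

Compute a lex Gröbner basis by Buchberger's algorithm.
f_1 = -8xy + 3x + 4y^2 - 12y - 375, LT = xy.
f_2 = -4xy - x + 4y - 75, LT = xy.
f_3 = 4xy - 5x + 4y^2 + 25, LT = xy.

S(f_1,f_2): lcm = xy. S = -5/8x - 1/2y^2 + 5/2y + 225/8.
  leading term x: no divisor's leading term divides it; move -5/8x to the remainder.
  leading term y^2: no divisor's leading term divides it; move -1/2y^2 to the remainder.
  leading term y: no divisor's leading term divides it; move 5/2y to the remainder.
  leading term 1: no divisor's leading term divides it; move 225/8 to the remainder.
  remainder -5/8x - 1/2y^2 + 5/2y + 225/8 ≠ 0; add h_4 = -5/8x - 1/2y^2 + 5/2y + 225/8 to the basis.

S(f_1,f_3): lcm = xy. S = 7/8x - 3/2y^2 + 3/2y + 325/8.
  leading term x: subtract (-7/5)·h_4 from 7/8x - 3/2y^2 + 3/2y + 325/8 → -11/5y^2 + 5y + 80
  leading term y^2: no divisor's leading term divides it; move -11/5y^2 to the remainder.
  leading term y: no divisor's leading term divides it; move 5y to the remainder.
  leading term 1: no divisor's leading term divides it; move 80 to the remainder.
  remainder -11/5y^2 + 5y + 80 ≠ 0; add h_5 = -11/5y^2 + 5y + 80 to the basis.

S(f_2,f_3): lcm = xy. S = 3/2x - y^2 - y + 25/2.
  leading term x: subtract (-12/5)·h_4 from 3/2x - y^2 - y + 25/2 → -11/5y^2 + 5y + 80
  leading term y^2: subtract (1)·h_5 from -11/5y^2 + 5y + 80 → 0
  remainder 0.

S(f_1,h_4): lcm = xy. S = -3/8x - 4/5y^3 + 7/2y^2 + 93/2y + 375/8.
  leading term x: subtract (3/5)·h_4 from -3/8x - 4/5y^3 + 7/2y^2 + 93/2y + 375/8 → -4/5y^3 + 19/5y^2 + 45y + 30
  leading term y^3: subtract (4/11y)·h_5 from -4/5y^3 + 19/5y^2 + 45y + 30 → 109/55y^2 + 175/11y + 30
  leading term y^2: subtract (-109/121)·h_5 from 109/55y^2 + 175/11y + 30 → 2470/121y + 12350/121
  leading term y: no divisor's leading term divides it; move 2470/121y to the remainder.
  leading term 1: no divisor's leading term divides it; move 12350/121 to the remainder.
  remainder 2470/121y + 12350/121 ≠ 0; add h_6 = 2470/121y + 12350/121 to the basis.

S(f_2,h_4): lcm = xy. S = 1/4x - 4/5y^3 + 4y^2 + 44y + 75/4.
  leading term x: subtract (-2/5)·h_4 from 1/4x - 4/5y^3 + 4y^2 + 44y + 75/4 → -4/5y^3 + 19/5y^2 + 45y + 30
  leading term y^3: subtract (4/11y)·h_5 from -4/5y^3 + 19/5y^2 + 45y + 30 → 109/55y^2 + 175/11y + 30
  leading term y^2: subtract (-109/121)·h_5 from 109/55y^2 + 175/11y + 30 → 2470/121y + 12350/121
  leading term y: subtract (1)·h_6 from 2470/121y + 12350/121 → 0
  remainder 0.

S(f_3,h_4): lcm = xy. S = -5/4x - 4/5y^3 + 5y^2 + 45y + 25/4.
  leading term x: subtract (2)·h_4 from -5/4x - 4/5y^3 + 5y^2 + 45y + 25/4 → -4/5y^3 + 6y^2 + 40y - 50
  leading term y^3: subtract (4/11y)·h_5 from -4/5y^3 + 6y^2 + 40y - 50 → 46/11y^2 + 120/11y - 50
  leading term y^2: subtract (-230/121)·h_5 from 46/11y^2 + 120/11y - 50 → 2470/121y + 12350/121
  leading term y: subtract (1)·h_6 from 2470/121y + 12350/121 → 0
  remainder 0.

S(f_1,h_5): lcm = xy^2. S = 167/88xy + 400/11x - 1/2y^3 + 3/2y^2 + 375/8y.
  leading term xy: subtract (-167/704)·f_1 from 167/88xy + 400/11x - 1/2y^3 + 3/2y^2 + 375/8y → 26101/704x - 1/2y^3 + 431/176y^2 + 7749/176y - 62625/704
  leading term x: subtract (-26101/440)·h_4 from 26101/704x - 1/2y^3 + 431/176y^2 + 7749/176y - 62625/704 → -1/2y^3 - 11973/440y^2 + 16925/88y + 69495/44
  leading term y^3: subtract (5/22y)·h_5 from -1/2y^3 - 11973/440y^2 + 16925/88y + 69495/44 → -12473/440y^2 + 15325/88y + 69495/44
  leading term y^2: subtract (12473/968)·h_5 from -12473/440y^2 + 15325/88y + 69495/44 → 53105/484y + 265525/484
  leading term y: subtract (43/8)·h_6 from 53105/484y + 265525/484 → 0
  remainder 0.

S(f_2,h_5): lcm = xy^2. S = 111/44xy + 400/11x - y^2 + 75/4y.
  leading term xy: subtract (-111/352)·f_1 from 111/44xy + 400/11x - y^2 + 75/4y → 13133/352x + 23/88y^2 + 1317/88y - 41625/352
  leading term x: subtract (-13133/220)·h_4 from 13133/352x + 23/88y^2 + 1317/88y - 41625/352 → -6509/220y^2 + 7225/44y + 34335/22
  leading term y^2: subtract (6509/484)·h_5 from -6509/220y^2 + 7225/44y + 34335/22 → 23465/242y + 117325/242
  leading term y: subtract (19/4)·h_6 from 23465/242y + 117325/242 → 0
  remainder 0.

S(f_3,h_5): lcm = xy^2. S = 45/44xy + 400/11x + y^3 + 25/4y.
  leading term xy: subtract (-45/352)·f_1 from 45/44xy + 400/11x + y^3 + 25/4y → 12935/352x + y^3 + 45/88y^2 + 415/88y - 16875/352
  leading term x: subtract (-2587/44)·h_4 from 12935/352x + y^3 + 45/88y^2 + 415/88y - 16875/352 → y^3 - 1271/44y^2 + 6675/44y + 35325/22
  leading term y^3: subtract (-5/11y)·h_5 from y^3 - 1271/44y^2 + 6675/44y + 35325/22 → -1171/44y^2 + 8275/44y + 35325/22
  leading term y^2: subtract (5855/484)·h_5 from -1171/44y^2 + 8275/44y + 35325/22 → 30875/242y + 154375/242
  leading term y: subtract (25/4)·h_6 from 30875/242y + 154375/242 → 0
  remainder 0.

S(h_4,h_5): leading monomials are coprime, so the S-polynomial reduces to 0 (Buchberger's first criterion).
S(f_1,h_6): lcm = xy. S = -43/8x - 1/2y^2 + 3/2y + 375/8.
  leading term x: subtract (43/5)·h_4 from -43/8x - 1/2y^2 + 3/2y + 375/8 → 19/5y^2 - 20y - 195
  leading term y^2: subtract (-19/11)·h_5 from 19/5y^2 - 20y - 195 → -125/11y - 625/11
  leading term y: subtract (-275/494)·h_6 from -125/11y - 625/11 → 0
  remainder 0.

S(f_2,h_6): lcm = xy. S = -19/4x - y + 75/4.
  leading term x: subtract (38/5)·h_4 from -19/4x - y + 75/4 → 19/5y^2 - 20y - 195
  leading term y^2: subtract (-19/11)·h_5 from 19/5y^2 - 20y - 195 → -125/11y - 625/11
  leading term y: subtract (-275/494)·h_6 from -125/11y - 625/11 → 0
  remainder 0.

S(f_3,h_6): lcm = xy. S = -25/4x + y^2 + 25/4.
  leading term x: subtract (10)·h_4 from -25/4x + y^2 + 25/4 → 6y^2 - 25y - 275
  leading term y^2: subtract (-30/11)·h_5 from 6y^2 - 25y - 275 → -125/11y - 625/11
  leading term y: subtract (-275/494)·h_6 from -125/11y - 625/11 → 0
  remainder 0.

S(h_4,h_6): leading monomials are coprime, so the S-polynomial reduces to 0 (Buchberger's first criterion).
S(h_5,h_6): lcm = y^2. S = -80/11y - 400/11.
  leading term y: subtract (-88/247)·h_6 from -80/11y - 400/11 → 0
  remainder 0.

Every S-polynomial of the final basis reduces to 0, so we have a Gröbner basis.
Inter-reduce: drop elements whose leading term is divisible by another's, tail-reduce, and make monic.
Reduced Gröbner basis: {x - 5, y + 5}.

The lex basis is triangular: the last element involves only y. Solving y + 5 = 0 gives y ∈ {-5}; substituting each value into the earlier elements determines the remaining variables.
  y = -5: the earlier basis element becomes x - 5 = 0, giving x = 5 — point (5, -5).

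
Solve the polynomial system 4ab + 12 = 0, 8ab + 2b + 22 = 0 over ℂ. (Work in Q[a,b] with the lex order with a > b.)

Compute a lex Gröbner basis by Buchberger's algorithm.
f_1 = 4ab + 12, LT = ab.
f_2 = 8ab + 2b + 22, LT = ab.

S(f_1,f_2): lcm = ab. S = -1/4b + 1/4.
  reduce S modulo (f_1, f_2):
  remainder -1/4b + 1/4 ≠ 0; add h_3 = -1/4b + 1/4 to the basis.

S(f_1,h_3): lcm = ab. S = a + 3.
  reduce S modulo (f_1, f_2, h_3):
  remainder a + 3 ≠ 0; add h_4 = a + 3 to the basis.

The other S-polynomials (S(f_2,h_3), S(f_1,h_4), S(f_2,h_4), S(h_3,h_4)) all reduce to 0 modulo the current basis, so we have a Gröbner basis.
Inter-reduce: drop elements whose leading term is divisible by another's, tail-reduce, and make monic.
Reduced Gröbner basis: {a + 3, b - 1}.

From the last basis element, b - 1 = 0, so b takes values in {1}. Each choice, substituted upward through the basis, yields the corresponding point(s) of the solution set.
  b = 1: the earlier basis element becomes a + 3 = 0, giving a = -3 — point (-3, 1).

{(-3, 1)}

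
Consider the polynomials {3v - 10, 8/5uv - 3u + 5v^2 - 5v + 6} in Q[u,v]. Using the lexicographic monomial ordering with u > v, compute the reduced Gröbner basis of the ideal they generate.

This is the nonlinear analogue of row-reducing a linear system.

f_1 = 3v - 10, LT = v.
f_2 = 8/5uv - 3u + 5v^2 - 5v + 6, LT = uv.

S(f_1,f_2): lcm = uv. S = -35/24u - 25/8v^2 + 25/8v - 15/4.
  leading term u: no divisor's leading term divides it; move -35/24u to the remainder.
  leading term v^2: subtract (-25/24v)·f_1 from -25/8v^2 + 25/8v - 15/4 → -175/24v - 15/4
  leading term v: subtract (-175/72)·f_1 from -175/24v - 15/4 → -505/18
  leading term 1: no divisor's leading term divides it; move -505/18 to the remainder.
  remainder -35/24u - 505/18 ≠ 0; add g_3 = -35/24u - 505/18 to the basis.

The other S-polynomials (S(f_1,g_3), S(f_2,g_3)) all reduce to 0 modulo the current basis, so we have a Gröbner basis.
Inter-reduce: drop elements whose leading term is divisible by another's, tail-reduce, and make monic.

G = {u + 404/21, v - 10/3}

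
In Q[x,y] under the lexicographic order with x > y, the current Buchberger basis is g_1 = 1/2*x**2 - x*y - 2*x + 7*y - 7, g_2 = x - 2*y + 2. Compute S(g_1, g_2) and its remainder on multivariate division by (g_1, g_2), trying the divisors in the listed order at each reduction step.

lcm(LM(g_1), LM(g_2)) = x**2.
S = (lcm/LT(g_1))·g_1 − (lcm/LT(g_2))·g_2 = -6*x + 14*y - 14.
Reduce S modulo (g_1, g_2) in that order:
  leading term x: subtract (-6)·g_2 from -6*x + 14*y - 14 → 2*y - 2
  leading term y: no divisor's leading term divides it; move 2*y to the remainder.
  leading term 1: no divisor's leading term divides it; move -2 to the remainder.
The remainder 2*y - 2 is nonzero, so it would be added as the next basis element.
This is the inner loop of Buchberger's algorithm — each nonzero remainder becomes a new basis element.

S(g_1, g_2) = -6*x + 14*y - 14; remainder on division = 2*y - 2.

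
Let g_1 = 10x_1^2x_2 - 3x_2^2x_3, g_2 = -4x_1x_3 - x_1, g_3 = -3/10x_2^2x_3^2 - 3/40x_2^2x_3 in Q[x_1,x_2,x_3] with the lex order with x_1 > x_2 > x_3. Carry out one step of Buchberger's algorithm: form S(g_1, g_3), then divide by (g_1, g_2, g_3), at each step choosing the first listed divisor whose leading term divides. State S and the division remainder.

lcm(LM(g_1), LM(g_3)) = x_1^2x_2^2x_3^2.
S = (lcm/LT(g_1))·g_1 − (lcm/LT(g_3))·g_3 = -1/4x_1^2x_2^2x_3 - 3/10x_2^3x_3^3.
Reduce S modulo (g_1, g_2, g_3) in that order:
  leading term x_1^2x_2^2x_3: subtract (-1/40x_2x_3)·g_1 from -1/4x_1^2x_2^2x_3 - 3/10x_2^3x_3^3 → -3/10x_2^3x_3^3 - 3/40x_2^3x_3^2
  leading term x_2^3x_3^3: subtract (x_2x_3)·g_3 from -3/10x_2^3x_3^3 - 3/40x_2^3x_3^2 → 0
The remainder is 0, so this S-polynomial contributes no new basis element.

S(g_1, g_3) = -1/4x_1^2x_2^2x_3 - 3/10x_2^3x_3^3; remainder on division = 0.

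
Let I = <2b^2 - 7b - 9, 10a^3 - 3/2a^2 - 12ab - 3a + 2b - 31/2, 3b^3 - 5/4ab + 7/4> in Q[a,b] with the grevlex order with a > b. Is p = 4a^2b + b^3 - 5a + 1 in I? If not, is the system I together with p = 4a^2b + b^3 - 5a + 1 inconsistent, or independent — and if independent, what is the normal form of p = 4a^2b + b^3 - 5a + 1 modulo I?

First compute the reduced Gröbner basis of I by Buchberger's algorithm.
f_1 = 2b^2 - 7b - 9, LT = b^2.
f_2 = 10a^3 - 3/2a^2 - 12ab - 3a + 2b - 31/2, LT = a^3.
f_3 = 3b^3 - 5/4ab + 7/4, LT = b^3.

S(f_1,f_3): lcm = b^3. S = 5/12ab - 7/2b^2 - 9/2b - 7/12.
  reduce S modulo (f_1, f_2, f_3):
  remainder 5/12ab - 67/4b - 49/3 ≠ 0; add h_4 = 5/12ab - 67/4b - 49/3 to the basis.

S(f_1,h_4): lcm = ab^2. S = -7/2ab + 201/5b^2 - 9/2a + 196/5b.
  reduce S modulo (f_1, f_2, f_3, h_4):
  remainder -9/2a + 196/5b + 437/10 ≠ 0; add h_5 = -9/2a + 196/5b + 437/10 to the basis.

S(f_2,h_4): lcm = a^3b. S = 801/20a^2b - 6/5ab^2 + 196/5a^2 - 3/10ab + 1/5b^2 - 31/20b.
  reduce S modulo (f_1, f_2, f_3, h_4, h_5):
  remainder 1928065931/20250b + 1928065931/20250 ≠ 0; add h_6 = 1928065931/20250b + 1928065931/20250 to the basis.

The other S-polynomials (S(f_1,f_2), S(f_2,f_3), S(f_3,h_4), S(f_1,h_5), S(f_2,h_5), S(f_3,h_5), S(h_4,h_5), S(f_1,h_6), S(f_2,h_6), S(f_3,h_6), S(h_4,h_6), S(h_5,h_6)) all reduce to 0 modulo the current basis, so we have a Gröbner basis.
Inter-reduce: drop elements whose leading term is divisible by another's, tail-reduce, and make monic.
Reduced Gröbner basis: {a - 1, b + 1}.
Label its elements g_1 = a - 1, g_2 = b + 1.

Reduce p = 4a^2b + b^3 - 5a + 1 modulo G:
  leading term a^2b: subtract (4ab)·g_1 from 4a^2b + b^3 - 5a + 1 → b^3 + 4ab - 5a + 1
  leading term b^3: subtract (b^2)·g_2 from b^3 + 4ab - 5a + 1 → 4ab - b^2 - 5a + 1
  leading term ab: subtract (4b)·g_1 from 4ab - b^2 - 5a + 1 → -b^2 - 5a + 4b + 1
  leading term b^2: subtract (-b)·g_2 from -b^2 - 5a + 4b + 1 → -5a + 5b + 1
  leading term a: subtract (-5)·g_1 from -5a + 5b + 1 → 5b - 4
  leading term b: subtract (5)·g_2 from 5b - 4 → -9
  leading term 1: no divisor's leading term divides it; move -9 to the remainder.
  normal form = -9.
The normal form is nonzero, so p ∉ I. Since p minus its normal form lies in I, I + (p) = I + (r) where r = -9; decide whether this ideal is the whole ring.
Here r = -9 is a nonzero constant, hence a unit: 1 ∈ I + (p), the Gröbner basis of I + (p) is {1}, and the enlarged system has no common solution — adjoining p is inconsistent.

The remainder on division by a Gröbner basis is unique — it is the normal form.

Adjoining 4a^2b + b^3 - 5a + 1 makes the ideal the whole ring: the system is inconsistent.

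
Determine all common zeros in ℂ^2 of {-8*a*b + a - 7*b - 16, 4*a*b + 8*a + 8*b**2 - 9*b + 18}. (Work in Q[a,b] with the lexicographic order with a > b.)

Compute a lex Gröbner basis by Buchberger's algorithm.
f_1 = -8*a*b + a - 7*b - 16, LT = a*b.
f_2 = 4*a*b + 8*a + 8*b**2 - 9*b + 18, LT = a*b.

S(f_1,f_2): lcm = a*b. S = -17/8*a - 2*b**2 + 25/8*b - 5/2.
  leading term a: no divisor's leading term divides it; move -17/8*a to the remainder.
  leading term b**2: no divisor's leading term divides it; move -2*b**2 to the remainder.
  leading term b: no divisor's leading term divides it; move 25/8*b to the remainder.
  leading term 1: no divisor's leading term divides it; move -5/2 to the remainder.
  remainder -17/8*a - 2*b**2 + 25/8*b - 5/2 ≠ 0; add h_3 = -17/8*a - 2*b**2 + 25/8*b - 5/2 to the basis.

S(f_1,h_3): lcm = a*b. S = -1/8*a - 16/17*b**3 + 25/17*b**2 - 41/136*b + 2.
  leading term a: subtract (1/17)·h_3 from -1/8*a - 16/17*b**3 + 25/17*b**2 - 41/136*b + 2 → -16/17*b**3 + 27/17*b**2 - 33/68*b + 73/34
  leading term b**3: no divisor's leading term divides it; move -16/17*b**3 to the remainder.
  leading term b**2: no divisor's leading term divides it; move 27/17*b**2 to the remainder.
  leading term b: no divisor's leading term divides it; move -33/68*b to the remainder.
  leading term 1: no divisor's leading term divides it; move 73/34 to the remainder.
  remainder -16/17*b**3 + 27/17*b**2 - 33/68*b + 73/34 ≠ 0; add h_4 = -16/17*b**3 + 27/17*b**2 - 33/68*b + 73/34 to the basis.

S(f_2,h_3): lcm = a*b. S = 2*a - 16/17*b**3 + 59/17*b**2 - 233/68*b + 9/2.
  leading term a: subtract (-16/17)·h_3 from 2*a - 16/17*b**3 + 59/17*b**2 - 233/68*b + 9/2 → -16/17*b**3 + 27/17*b**2 - 33/68*b + 73/34
  leading term b**3: subtract (1)·h_4 from -16/17*b**3 + 27/17*b**2 - 33/68*b + 73/34 → 0
  remainder 0.

S(f_1,h_4): lcm = a*b**3. S = 25/16*a*b**2 - 33/64*a*b + 73/32*a + 7/8*b**3 + 2*b**2.
  leading term a*b**2: subtract (-25/128*b)·f_1 from 25/16*a*b**2 - 33/64*a*b + 73/32*a + 7/8*b**3 + 2*b**2 → -41/128*a*b + 73/32*a + 7/8*b**3 + 81/128*b**2 - 25/8*b
  leading term a*b: subtract (41/1024)·f_1 from -41/128*a*b + 73/32*a + 7/8*b**3 + 81/128*b**2 - 25/8*b → 2295/1024*a + 7/8*b**3 + 81/128*b**2 - 2913/1024*b + 41/64
  leading term a: subtract (-135/128)·h_3 from 2295/1024*a + 7/8*b**3 + 81/128*b**2 - 2913/1024*b + 41/64 → 7/8*b**3 - 189/128*b**2 + 231/512*b - 511/256
  leading term b**3: subtract (-119/128)·h_4 from 7/8*b**3 - 189/128*b**2 + 231/512*b - 511/256 → 0
  remainder 0.

S(f_2,h_4): lcm = a*b**3. S = 59/16*a*b**2 - 33/64*a*b + 73/32*a + 2*b**4 - 9/4*b**3 + 9/2*b**2.
  leading term a*b**2: subtract (-59/128*b)·f_1 from 59/16*a*b**2 - 33/64*a*b + 73/32*a + 2*b**4 - 9/4*b**3 + 9/2*b**2 → -7/128*a*b + 73/32*a + 2*b**4 - 9/4*b**3 + 163/128*b**2 - 59/8*b
  leading term a*b: subtract (7/1024)·f_1 from -7/128*a*b + 73/32*a + 2*b**4 - 9/4*b**3 + 163/128*b**2 - 59/8*b → 2329/1024*a + 2*b**4 - 9/4*b**3 + 163/128*b**2 - 7503/1024*b + 7/64
  leading term a: subtract (-137/128)·h_3 from 2329/1024*a + 2*b**4 - 9/4*b**3 + 163/128*b**2 - 7503/1024*b + 7/64 → 2*b**4 - 9/4*b**3 - 111/128*b**2 - 2039/512*b - 657/256
  leading term b**4: subtract (-17/8*b)·h_4 from 2*b**4 - 9/4*b**3 - 111/128*b**2 - 2039/512*b - 657/256 → 9/8*b**3 - 243/128*b**2 + 297/512*b - 657/256
  leading term b**3: subtract (-153/128)·h_4 from 9/8*b**3 - 243/128*b**2 + 297/512*b - 657/256 → 0
  remainder 0.

S(h_3,h_4): leading monomials are coprime, so the S-polynomial reduces to 0 (Buchberger's first criterion).
Every S-polynomial of the final basis reduces to 0, so we have a Gröbner basis.
Inter-reduce: drop elements whose leading term is divisible by another's, tail-reduce, and make monic.
Reduced Gröbner basis: {a + 16/17*b**2 - 25/17*b + 20/17, b**3 - 27/16*b**2 + 33/64*b - 73/32}.

Since the basis is lex-ordered, b**3 - 27/16*b**2 + 33/64*b - 73/32 is univariate in b. Its roots are {2, -5/32 - 3*sqrt(127)*I/32, -5/32 + 3*sqrt(127)*I/32}. Back-substituting each root into the other basis elements fixes the other coordinates.
  b = 2: the earlier basis element becomes a + 2 = 0, giving a = -2 — point (-2, 2).
  b = -5/32 - 3*sqrt(127)*I/32: the earlier basis element becomes a + 103/272 + 45*sqrt(127)*I/272 = 0, giving a = -103/272 - 45*sqrt(127)*I/272 — point (-103/272 - 45*sqrt(127)*I/272, -5/32 - 3*sqrt(127)*I/32).
  b = -5/32 + 3*sqrt(127)*I/32: the earlier basis element becomes a + 103/272 - 45*sqrt(127)*I/272 = 0, giving a = -103/272 + 45*sqrt(127)*I/272 — point (-103/272 + 45*sqrt(127)*I/272, -5/32 + 3*sqrt(127)*I/32).
Substituting each solution back into the original system confirms all equations vanish.

{(-2, 2), (-103/272 - 45*sqrt(127)*I/272, -5/32 - 3*sqrt(127)*I/32), (-103/272 + 45*sqrt(127)*I/272, -5/32 + 3*sqrt(127)*I/32)}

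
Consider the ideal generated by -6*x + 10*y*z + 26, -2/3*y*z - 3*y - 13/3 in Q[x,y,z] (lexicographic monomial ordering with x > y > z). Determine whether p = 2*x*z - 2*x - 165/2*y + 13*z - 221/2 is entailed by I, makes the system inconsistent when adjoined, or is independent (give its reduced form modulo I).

First compute the reduced Gröbner basis of I by Buchberger's algorithm.
f_1 = -6*x + 10*y*z + 26, LT = x.
f_2 = -2/3*y*z - 3*y - 13/3, LT = y*z.

The S-polynomials (S(f_1,f_2)) all reduce to 0 modulo the current basis, so we have a Gröbner basis.
Inter-reduce: drop elements whose leading term is divisible by another's, tail-reduce, and make monic.
Reduced Gröbner basis: {x + 15/2*y + 13/2, y*z + 9/2*y + 13/2}.
Label its elements g_1 = x + 15/2*y + 13/2, g_2 = y*z + 9/2*y + 13/2.

Reduce p = 2*x*z - 2*x - 165/2*y + 13*z - 221/2 modulo G:
  leading term x*z: subtract (2*z)·g_1 from 2*x*z - 2*x - 165/2*y + 13*z - 221/2 → -2*x - 15*y*z - 165/2*y - 221/2
  leading term x: subtract (-2)·g_1 from -2*x - 15*y*z - 165/2*y - 221/2 → -15*y*z - 135/2*y - 195/2
  leading term y*z: subtract (-15)·g_2 from -15*y*z - 135/2*y - 195/2 → 0
  normal form = 0.
Since the normal form is 0, p ∈ I.

2*x*z - 2*x - 165/2*y + 13*z - 221/2 lies in I (it reduces to 0).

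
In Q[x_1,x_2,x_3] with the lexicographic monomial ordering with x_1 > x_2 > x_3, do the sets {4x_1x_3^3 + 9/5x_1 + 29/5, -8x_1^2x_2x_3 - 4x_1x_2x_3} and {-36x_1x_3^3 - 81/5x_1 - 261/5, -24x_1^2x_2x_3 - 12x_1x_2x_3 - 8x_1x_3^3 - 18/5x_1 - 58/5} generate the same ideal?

Since reduced Gröbner bases are canonical representatives of ideals under a given ordering, it suffices to compute and compare them.
Buchberger on the first generating set:
f_1 = 4x_1x_3^3 + 9/5x_1 + 29/5, LT = x_1x_3^3.
f_2 = -8x_1^2x_2x_3 - 4x_1x_2x_3, LT = x_1^2x_2x_3.

S(f_1,f_2): lcm = x_1^2x_2x_3^3. S = 9/20x_1^2x_2 - 1/2x_1x_2x_3^3 + 29/20x_1x_2.
  leading term x_1^2x_2: no divisor's leading term divides it; move 9/20x_1^2x_2 to the remainder.
  leading term x_1x_2x_3^3: subtract (-1/8x_2)·f_1 from -1/2x_1x_2x_3^3 + 29/20x_1x_2 → 67/40x_1x_2 + 29/40x_2
  leading term x_1x_2: no divisor's leading term divides it; move 67/40x_1x_2 to the remainder.
  leading term x_2: no divisor's leading term divides it; move 29/40x_2 to the remainder.
  remainder 9/20x_1^2x_2 + 67/40x_1x_2 + 29/40x_2 ≠ 0; add g_3 = 9/20x_1^2x_2 + 67/40x_1x_2 + 29/40x_2 to the basis.

S(f_1,g_3): lcm = x_1^2x_2x_3^3. S = 9/20x_1^2x_2 - 67/18x_1x_2x_3^3 + 29/20x_1x_2 - 29/18x_2x_3^3.
  leading term x_1^2x_2: subtract (1)·g_3 from 9/20x_1^2x_2 - 67/18x_1x_2x_3^3 + 29/20x_1x_2 - 29/18x_2x_3^3 → -67/18x_1x_2x_3^3 - 9/40x_1x_2 - 29/18x_2x_3^3 - 29/40x_2
  leading term x_1x_2x_3^3: subtract (-67/72x_2)·f_1 from -67/18x_1x_2x_3^3 - 9/40x_1x_2 - 29/18x_2x_3^3 - 29/40x_2 → 29/20x_1x_2 - 29/18x_2x_3^3 + 841/180x_2
  leading term x_1x_2: no divisor's leading term divides it; move 29/20x_1x_2 to the remainder.
  leading term x_2x_3^3: no divisor's leading term divides it; move -29/18x_2x_3^3 to the remainder.
  leading term x_2: no divisor's leading term divides it; move 841/180x_2 to the remainder.
  remainder 29/20x_1x_2 - 29/18x_2x_3^3 + 841/180x_2 ≠ 0; add g_4 = 29/20x_1x_2 - 29/18x_2x_3^3 + 841/180x_2 to the basis.

S(f_2,g_3): lcm = x_1^2x_2x_3. S = -29/9x_1x_2x_3 - 29/18x_2x_3.
  leading term x_1x_2x_3: subtract (-20/9x_3)·g_4 from -29/9x_1x_2x_3 - 29/18x_2x_3 → -290/81x_2x_3^4 + 1421/162x_2x_3
  leading term x_2x_3^4: no divisor's leading term divides it; move -290/81x_2x_3^4 to the remainder.
  leading term x_2x_3: no divisor's leading term divides it; move 1421/162x_2x_3 to the remainder.
  remainder -290/81x_2x_3^4 + 1421/162x_2x_3 ≠ 0; add g_5 = -290/81x_2x_3^4 + 1421/162x_2x_3 to the basis.

The other S-polynomials (S(f_1,g_4), S(f_2,g_4), S(g_3,g_4), S(f_1,g_5), S(f_2,g_5), S(g_3,g_5), S(g_4,g_5)) all reduce to 0 modulo the current basis, so we have a Gröbner basis.
Inter-reduce: drop elements whose leading term is divisible by another's, tail-reduce, and make monic.
Reduced Gröbner basis: {x_1x_2 - 10/9x_2x_3^3 + 29/9x_2, x_1x_3^3 + 9/20x_1 + 29/20, x_2x_3^4 - 49/20x_2x_3}.

Buchberger on the second generating set:
h_1 = -36x_1x_3^3 - 81/5x_1 - 261/5, LT = x_1x_3^3.
h_2 = -24x_1^2x_2x_3 - 12x_1x_2x_3 - 8x_1x_3^3 - 18/5x_1 - 58/5, LT = x_1^2x_2x_3.

S(h_1,h_2): lcm = x_1^2x_2x_3^3. S = 9/20x_1^2x_2 - 1/2x_1x_2x_3^3 + 29/20x_1x_2 - 1/3x_1x_3^5 - 3/20x_1x_3^2 - 29/60x_3^2.
  leading term x_1^2x_2: no divisor's leading term divides it; move 9/20x_1^2x_2 to the remainder.
  leading term x_1x_2x_3^3: subtract (1/72x_2)·h_1 from -1/2x_1x_2x_3^3 + 29/20x_1x_2 - 1/3x_1x_3^5 - 3/20x_1x_3^2 - 29/60x_3^2 → 67/40x_1x_2 - 1/3x_1x_3^5 - 3/20x_1x_3^2 + 29/40x_2 - 29/60x_3^2
  leading term x_1x_2: no divisor's leading term divides it; move 67/40x_1x_2 to the remainder.
  leading term x_1x_3^5: subtract (1/108x_3^2)·h_1 from -1/3x_1x_3^5 - 3/20x_1x_3^2 + 29/40x_2 - 29/60x_3^2 → 29/40x_2
  leading term x_2: no divisor's leading term divides it; move 29/40x_2 to the remainder.
  remainder 9/20x_1^2x_2 + 67/40x_1x_2 + 29/40x_2 ≠ 0; add k_3 = 9/20x_1^2x_2 + 67/40x_1x_2 + 29/40x_2 to the basis.

S(h_1,k_3): lcm = x_1^2x_2x_3^3. S = 9/20x_1^2x_2 - 67/18x_1x_2x_3^3 + 29/20x_1x_2 - 29/18x_2x_3^3.
  leading term x_1^2x_2: subtract (1)·k_3 from 9/20x_1^2x_2 - 67/18x_1x_2x_3^3 + 29/20x_1x_2 - 29/18x_2x_3^3 → -67/18x_1x_2x_3^3 - 9/40x_1x_2 - 29/18x_2x_3^3 - 29/40x_2
  leading term x_1x_2x_3^3: subtract (67/648x_2)·h_1 from -67/18x_1x_2x_3^3 - 9/40x_1x_2 - 29/18x_2x_3^3 - 29/40x_2 → 29/20x_1x_2 - 29/18x_2x_3^3 + 841/180x_2
  leading term x_1x_2: no divisor's leading term divides it; move 29/20x_1x_2 to the remainder.
  leading term x_2x_3^3: no divisor's leading term divides it; move -29/18x_2x_3^3 to the remainder.
  leading term x_2: no divisor's leading term divides it; move 841/180x_2 to the remainder.
  remainder 29/20x_1x_2 - 29/18x_2x_3^3 + 841/180x_2 ≠ 0; add k_4 = 29/20x_1x_2 - 29/18x_2x_3^3 + 841/180x_2 to the basis.

S(h_2,k_3): lcm = x_1^2x_2x_3. S = -29/9x_1x_2x_3 + 1/3x_1x_3^3 + 3/20x_1 - 29/18x_2x_3 + 29/60.
  leading term x_1x_2x_3: subtract (-20/9x_3)·k_4 from -29/9x_1x_2x_3 + 1/3x_1x_3^3 + 3/20x_1 - 29/18x_2x_3 + 29/60 → 1/3x_1x_3^3 + 3/20x_1 - 290/81x_2x_3^4 + 1421/162x_2x_3 + 29/60
  leading term x_1x_3^3: subtract (-1/108)·h_1 from 1/3x_1x_3^3 + 3/20x_1 - 290/81x_2x_3^4 + 1421/162x_2x_3 + 29/60 → -290/81x_2x_3^4 + 1421/162x_2x_3
  leading term x_2x_3^4: no divisor's leading term divides it; move -290/81x_2x_3^4 to the remainder.
  leading term x_2x_3: no divisor's leading term divides it; move 1421/162x_2x_3 to the remainder.
  remainder -290/81x_2x_3^4 + 1421/162x_2x_3 ≠ 0; add k_5 = -290/81x_2x_3^4 + 1421/162x_2x_3 to the basis.

The other S-polynomials (S(h_1,k_4), S(h_2,k_4), S(k_3,k_4), S(h_1,k_5), S(h_2,k_5), S(k_3,k_5), S(k_4,k_5)) all reduce to 0 modulo the current basis, so we have a Gröbner basis.
Inter-reduce: drop elements whose leading term is divisible by another's, tail-reduce, and make monic.
Reduced Gröbner basis: {x_1x_2 - 10/9x_2x_3^3 + 29/9x_2, x_1x_3^3 + 9/20x_1 + 29/20, x_2x_3^4 - 49/20x_2x_3}.

The two bases agree; hence the ideals are identical.

Yes, the ideals are equal.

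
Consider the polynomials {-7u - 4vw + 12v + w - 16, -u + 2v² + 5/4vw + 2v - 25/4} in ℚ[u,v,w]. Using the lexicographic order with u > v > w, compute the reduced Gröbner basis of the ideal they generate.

f_1 = -7u - 4vw + 12v + w - 16, LT = u.
f_2 = -u + 2v² + 5/4vw + 2v - 25/4, LT = u.

S(f_1,f_2): lcm = u. S = 2v² + 51/28vw + 2/7v - 1/7w - 111/28.
  reduce S modulo (f_1, f_2):
  remainder 2v² + 51/28vw + 2/7v - 1/7w - 111/28 ≠ 0; add g_3 = 2v² + 51/28vw + 2/7v - 1/7w - 111/28 to the basis.

The other S-polynomials (S(f_1,g_3), S(f_2,g_3)) all reduce to 0 modulo the current basis, so we have a Gröbner basis.
Inter-reduce: drop elements whose leading term is divisible by another's, tail-reduce, and make monic.

G = {u + 4/7vw - 12/7v - 1/7w + 16/7, v² + 51/56vw + 1/7v - 1/14w - 111/56}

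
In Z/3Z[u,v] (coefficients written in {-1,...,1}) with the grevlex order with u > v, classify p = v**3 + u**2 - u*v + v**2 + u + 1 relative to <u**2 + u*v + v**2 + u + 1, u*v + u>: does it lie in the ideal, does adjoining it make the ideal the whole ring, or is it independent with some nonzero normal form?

v**3 + u**2 - u*v + v**2 + u + 1 is independent of I; its normal form modulo I is -v**2 - u - v - 1.

First compute the reduced Gröbner basis of I by Buchberger's algorithm.
f_1 = u**2 + u*v + v**2 + u + 1, LT = u**2.
f_2 = u*v + u, LT = u*v.

S(f_1,f_2): lcm = u**2*v. S = u*v**2 + v**3 - u**2 + u*v + v.
  reduce S modulo (f_1, f_2):
  remainder v**3 + v**2 + v + 1 ≠ 0; add h_3 = v**3 + v**2 + v + 1 to the basis.

The other S-polynomials (S(f_1,h_3), S(f_2,h_3)) all reduce to 0 modulo the current basis, so we have a Gröbner basis.
Inter-reduce: drop elements whose leading term is divisible by another's, tail-reduce, and make monic.
Reduced Gröbner basis: {v**3 + v**2 + v + 1, u**2 + v**2 + 1, u*v + u}.
Label its elements g_1 = v**3 + v**2 + v + 1, g_2 = u**2 + v**2 + 1, g_3 = u*v + u.

Reduce p = v**3 + u**2 - u*v + v**2 + u + 1 modulo G:
  leading term v**3: subtract (1)·g_1 from v**3 + u**2 - u*v + v**2 + u + 1 → u**2 - u*v + u - v
  leading term u**2: subtract (1)·g_2 from u**2 - u*v + u - v → -u*v - v**2 + u - v - 1
  leading term u*v: subtract (-1)·g_3 from -u*v - v**2 + u - v - 1 → -v**2 - u - v - 1
  leading term v**2: no divisor's leading term divides it; move -v**2 to the remainder.
  leading term u: no divisor's leading term divides it; move -u to the remainder.
  leading term v: no divisor's leading term divides it; move -v to the remainder.
  leading term 1: no divisor's leading term divides it; move -1 to the remainder.
  normal form = -v**2 - u - v - 1.
The normal form is nonzero, so p ∉ I. Since p minus its normal form lies in I, I + (p) = I + (r) where r = -v**2 - u - v - 1; decide whether this ideal is the whole ring.
Run Buchberger on G together with r (pairs among the g_i already reduce to 0 since G is a Gröbner basis):
g_1 = v**3 + v**2 + v + 1, LT = v**3.
g_2 = u**2 + v**2 + 1, LT = u**2.
g_3 = u*v + u, LT = u*v.
r = -v**2 - u - v - 1, LT = v**2.

S(g_1,r): lcm = v**3. S = -u*v + 1.
  reduce S modulo (g_1, g_2, g_3, r):
  remainder u + 1 ≠ 0; add m_5 = u + 1 to the basis.

S(g_3,r): lcm = u*v**2. S = -u**2 - u.
  reduce S modulo (g_1, g_2, g_3, r, m_5):
  remainder -v - 1 ≠ 0; add m_6 = -v - 1 to the basis.

The other S-polynomials (S(g_1,g_2), S(g_1,g_3), S(g_2,g_3), S(g_2,r), S(g_1,m_5), S(g_2,m_5), S(g_3,m_5), S(r,m_5), S(g_1,m_6), S(g_2,m_6), S(g_3,m_6), S(r,m_6), S(m_5,m_6)) all reduce to 0 modulo the current basis, so we have a Gröbner basis.
Inter-reduce: drop elements whose leading term is divisible by another's, tail-reduce, and make monic.
Reduced Gröbner basis: {u + 1, v + 1}.
The reduced Gröbner basis of I + (p) is {u + 1, v + 1} ≠ {1}, a proper ideal, so the enlarged system stays consistent: p is independent of I, with normal form -v**2 - u - v - 1.

Ideal membership is decidable via reduction modulo a Gröbner basis.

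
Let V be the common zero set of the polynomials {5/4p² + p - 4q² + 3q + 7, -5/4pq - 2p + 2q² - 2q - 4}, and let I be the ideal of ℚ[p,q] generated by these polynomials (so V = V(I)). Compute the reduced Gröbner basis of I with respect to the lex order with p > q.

G = {p - 5/27q³ - 37/12q² + 101/36q + 154/27, q⁴ + 73/4q³ + 57/20q² - 232/5q - 32}

The reduced Gröbner basis is the canonical form of the ideal for this ordering.

f_1 = 5/4p² + p - 4q² + 3q + 7, LT = p².
f_2 = -5/4pq - 2p + 2q² - 2q - 4, LT = pq.

S(f_1,f_2): lcm = p²q. S = -8/5p² + 8/5pq² - ⅘pq - 16/5p - 16/5q³ + 12/5q² + 28/5q.
  reduce S modulo (f_1, f_2):
  remainder 432/125p - 16/25q³ - 1332/125q² + 1212/125q + 2464/125 ≠ 0; add g_3 = 432/125p - 16/25q³ - 1332/125q² + 1212/125q + 2464/125 to the basis.

S(f_1,g_3): lcm = p². S = 5/27pq³ + 37/12pq² - 101/36pq - 662/135p - 16/5q² + 12/5q + 28/5.
  reduce S modulo (f_1, f_2, g_3):
  remainder 8/27q⁴ + 146/27q³ + 38/45q² - 1856/135q - 256/27 ≠ 0; add g_4 = 8/27q⁴ + 146/27q³ + 38/45q² - 1856/135q - 256/27 to the basis.

The other S-polynomials (S(f_2,g_3), S(f_1,g_4), S(f_2,g_4), S(g_3,g_4)) all reduce to 0 modulo the current basis, so we have a Gröbner basis.
Inter-reduce: drop elements whose leading term is divisible by another's, tail-reduce, and make monic.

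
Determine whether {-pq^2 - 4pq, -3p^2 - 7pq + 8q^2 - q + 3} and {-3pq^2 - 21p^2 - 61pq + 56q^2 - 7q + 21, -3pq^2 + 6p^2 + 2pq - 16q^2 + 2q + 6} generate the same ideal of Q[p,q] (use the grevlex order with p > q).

No, the ideals differ.

Equality of ideals is decidable: compute both reduced Gröbner bases (unique for the ordering) and check whether they agree.
Buchberger on the first generating set:
f_1 = -pq^2 - 4pq, LT = pq^2.
f_2 = -3p^2 - 7pq + 8q^2 - q + 3, LT = p^2.

S(f_1,f_2): lcm = p^2q^2. S = -7/3pq^3 + 8/3q^4 + 4p^2q - 1/3q^3 + q^2.
  leading term pq^3: subtract (7/3q)·f_1 from -7/3pq^3 + 8/3q^4 + 4p^2q - 1/3q^3 + q^2 → 8/3q^4 + 4p^2q + 28/3pq^2 - 1/3q^3 + q^2
  leading term q^4: no divisor's leading term divides it; move 8/3q^4 to the remainder.
  leading term p^2q: subtract (-4/3q)·f_2 from 4p^2q + 28/3pq^2 - 1/3q^3 + q^2 → 31/3q^3 - 1/3q^2 + 4q
  leading term q^3: no divisor's leading term divides it; move 31/3q^3 to the remainder.
  leading term q^2: no divisor's leading term divides it; move -1/3q^2 to the remainder.
  leading term q: no divisor's leading term divides it; move 4q to the remainder.
  remainder 8/3q^4 + 31/3q^3 - 1/3q^2 + 4q ≠ 0; add g_3 = 8/3q^4 + 31/3q^3 - 1/3q^2 + 4q to the basis.

The other S-polynomials (S(f_1,g_3), S(f_2,g_3)) all reduce to 0 modulo the current basis, so we have a Gröbner basis.
Inter-reduce: drop elements whose leading term is divisible by another's, tail-reduce, and make monic.
Reduced Gröbner basis: {q^4 + 31/8q^3 - 1/8q^2 + 3/2q, pq^2 + 4pq, p^2 + 7/3pq - 8/3q^2 + 1/3q - 1}.

Buchberger on the second generating set:
h_1 = -3pq^2 - 21p^2 - 61pq + 56q^2 - 7q + 21, LT = pq^2.
h_2 = -3pq^2 + 6p^2 + 2pq - 16q^2 + 2q + 6, LT = pq^2.

S(h_1,h_2): lcm = pq^2. S = 9p^2 + 21pq - 24q^2 + 3q - 5.
  leading term p^2: no divisor's leading term divides it; move 9p^2 to the remainder.
  leading term pq: no divisor's leading term divides it; move 21pq to the remainder.
  leading term q^2: no divisor's leading term divides it; move -24q^2 to the remainder.
  leading term q: no divisor's leading term divides it; move 3q to the remainder.
  leading term 1: no divisor's leading term divides it; move -5 to the remainder.
  remainder 9p^2 + 21pq - 24q^2 + 3q - 5 ≠ 0; add k_3 = 9p^2 + 21pq - 24q^2 + 3q - 5 to the basis.

S(h_1,k_3): lcm = p^2q^2. S = -7/3pq^3 + 8/3q^4 + 7p^3 + 61/3p^2q - 56/3pq^2 - 1/3q^3 + 7/3pq + 5/9q^2 - 7p.
  leading term pq^3: subtract (7/9q)·h_1 from -7/3pq^3 + 8/3q^4 + 7p^3 + 61/3p^2q - 56/3pq^2 - 1/3q^3 + 7/3pq + 5/9q^2 - 7p → 8/3q^4 + 7p^3 + 110/3p^2q + 259/9pq^2 - 395/9q^3 + 7/3pq + 6q^2 - 7p - 49/3q
  leading term q^4: no divisor's leading term divides it; move 8/3q^4 to the remainder.
  leading term p^3: subtract (7/9p)·k_3 from 7p^3 + 110/3p^2q + 259/9pq^2 - 395/9q^3 + 7/3pq + 6q^2 - 7p - 49/3q → 61/3p^2q + 427/9pq^2 - 395/9q^3 + 6q^2 - 28/9p - 49/3q
  leading term p^2q: subtract (61/27q)·k_3 from 61/3p^2q + 427/9pq^2 - 395/9q^3 + 6q^2 - 28/9p - 49/3q → 31/3q^3 - 7/9q^2 - 28/9p - 136/27q
  leading term q^3: no divisor's leading term divides it; move 31/3q^3 to the remainder.
  leading term q^2: no divisor's leading term divides it; move -7/9q^2 to the remainder.
  leading term p: no divisor's leading term divides it; move -28/9p to the remainder.
  leading term q: no divisor's leading term divides it; move -136/27q to the remainder.
  remainder 8/3q^4 + 31/3q^3 - 7/9q^2 - 28/9p - 136/27q ≠ 0; add k_4 = 8/3q^4 + 31/3q^3 - 7/9q^2 - 28/9p - 136/27q to the basis.

The other S-polynomials (S(h_2,k_3), S(h_1,k_4), S(h_2,k_4), S(k_3,k_4)) all reduce to 0 modulo the current basis, so we have a Gröbner basis.
Inter-reduce: drop elements whose leading term is divisible by another's, tail-reduce, and make monic.
Reduced Gröbner basis: {q^4 + 31/8q^3 - 7/24q^2 - 7/6p - 17/9q, pq^2 + 4pq - 28/9, p^2 + 7/3pq - 8/3q^2 + 1/3q - 5/9}.

These differ, so the ideals are not equal.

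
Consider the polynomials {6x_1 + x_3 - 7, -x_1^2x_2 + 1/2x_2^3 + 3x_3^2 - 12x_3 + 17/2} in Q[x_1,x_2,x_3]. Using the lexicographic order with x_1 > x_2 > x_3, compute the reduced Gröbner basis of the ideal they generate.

G = {x_1 + 1/6x_3 - 7/6, x_2^3 - 1/18x_2x_3^2 + 7/9x_2x_3 - 49/18x_2 + 6x_3^2 - 24x_3 + 17}

f_1 = 6x_1 + x_3 - 7, LT = x_1.
f_2 = -x_1^2x_2 + 1/2x_2^3 + 3x_3^2 - 12x_3 + 17/2, LT = x_1^2x_2.

S(f_1,f_2): lcm = x_1^2x_2. S = 1/6x_1x_2x_3 - 7/6x_1x_2 + 1/2x_2^3 + 3x_3^2 - 12x_3 + 17/2.
  reduce S modulo (f_1, f_2):
  remainder 1/2x_2^3 - 1/36x_2x_3^2 + 7/18x_2x_3 - 49/36x_2 + 3x_3^2 - 12x_3 + 17/2 ≠ 0; add g_3 = 1/2x_2^3 - 1/36x_2x_3^2 + 7/18x_2x_3 - 49/36x_2 + 3x_3^2 - 12x_3 + 17/2 to the basis.

The other S-polynomials (S(f_1,g_3), S(f_2,g_3)) all reduce to 0 modulo the current basis, so we have a Gröbner basis.
Inter-reduce: drop elements whose leading term is divisible by another's, tail-reduce, and make monic.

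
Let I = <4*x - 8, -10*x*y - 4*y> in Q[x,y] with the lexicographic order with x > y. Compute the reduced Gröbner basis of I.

This is the nonlinear analogue of row-reducing a linear system.

f_1 = 4*x - 8, LT = x.
f_2 = -10*x*y - 4*y, LT = x*y.

S(f_1,f_2): lcm = x*y. S = -12/5*y.
  leading term y: no divisor's leading term divides it; move -12/5*y to the remainder.
  remainder -12/5*y ≠ 0; add g_3 = -12/5*y to the basis.

The other S-polynomials (S(f_1,g_3), S(f_2,g_3)) all reduce to 0 modulo the current basis, so we have a Gröbner basis.
Inter-reduce: drop elements whose leading term is divisible by another's, tail-reduce, and make monic.

G = {x - 2, y}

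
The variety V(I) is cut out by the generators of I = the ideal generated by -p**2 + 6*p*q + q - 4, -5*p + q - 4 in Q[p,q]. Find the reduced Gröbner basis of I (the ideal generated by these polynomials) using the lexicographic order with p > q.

G = {p - 1/5*q + 4/5, q**2 - 3*q - 4}

f_1 = -p**2 + 6*p*q + q - 4, LT = p**2.
f_2 = -5*p + q - 4, LT = p.

S(f_1,f_2): lcm = p**2. S = -29/5*p*q - 4/5*p - q + 4.
  leading term p*q: subtract (29/25*q)·f_2 from -29/5*p*q - 4/5*p - q + 4 → -4/5*p - 29/25*q**2 + 91/25*q + 4
  leading term p: subtract (4/25)·f_2 from -4/5*p - 29/25*q**2 + 91/25*q + 4 → -29/25*q**2 + 87/25*q + 116/25
  leading term q**2: no divisor's leading term divides it; move -29/25*q**2 to the remainder.
  leading term q: no divisor's leading term divides it; move 87/25*q to the remainder.
  leading term 1: no divisor's leading term divides it; move 116/25 to the remainder.
  remainder -29/25*q**2 + 87/25*q + 116/25 ≠ 0; add g_3 = -29/25*q**2 + 87/25*q + 116/25 to the basis.

The other S-polynomials (S(f_1,g_3), S(f_2,g_3)) all reduce to 0 modulo the current basis, so we have a Gröbner basis.
Inter-reduce: drop elements whose leading term is divisible by another's, tail-reduce, and make monic.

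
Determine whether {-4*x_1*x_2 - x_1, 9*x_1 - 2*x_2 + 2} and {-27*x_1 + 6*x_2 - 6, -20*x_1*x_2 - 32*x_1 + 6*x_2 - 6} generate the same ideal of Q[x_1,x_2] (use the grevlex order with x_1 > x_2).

Since reduced Gröbner bases are canonical representatives of ideals under a given ordering, it suffices to compute and compare them.
Buchberger on the first generating set:
f_1 = -4*x_1*x_2 - x_1, LT = x_1*x_2.
f_2 = 9*x_1 - 2*x_2 + 2, LT = x_1.

S(f_1,f_2): lcm = x_1*x_2. S = 2/9*x_2**2 + 1/4*x_1 - 2/9*x_2.
  reduce S modulo (f_1, f_2):
  remainder 2/9*x_2**2 - 1/6*x_2 - 1/18 ≠ 0; add g_3 = 2/9*x_2**2 - 1/6*x_2 - 1/18 to the basis.

The other S-polynomials (S(f_1,g_3), S(f_2,g_3)) all reduce to 0 modulo the current basis, so we have a Gröbner basis.
Inter-reduce: drop elements whose leading term is divisible by another's, tail-reduce, and make monic.
Reduced Gröbner basis: {x_2**2 - 3/4*x_2 - 1/4, x_1 - 2/9*x_2 + 2/9}.

Buchberger on the second generating set:
h_1 = -27*x_1 + 6*x_2 - 6, LT = x_1.
h_2 = -20*x_1*x_2 - 32*x_1 + 6*x_2 - 6, LT = x_1*x_2.

S(h_1,h_2): lcm = x_1*x_2. S = -2/9*x_2**2 - 8/5*x_1 + 47/90*x_2 - 3/10.
  reduce S modulo (h_1, h_2):
  remainder -2/9*x_2**2 + 1/6*x_2 + 1/18 ≠ 0; add k_3 = -2/9*x_2**2 + 1/6*x_2 + 1/18 to the basis.

The other S-polynomials (S(h_1,k_3), S(h_2,k_3)) all reduce to 0 modulo the current basis, so we have a Gröbner basis.
Inter-reduce: drop elements whose leading term is divisible by another's, tail-reduce, and make monic.
Reduced Gröbner basis: {x_2**2 - 3/4*x_2 - 1/4, x_1 - 2/9*x_2 + 2/9}.

Same reduced basis, so the two generating sets span the same ideal.

Yes, the ideals are equal.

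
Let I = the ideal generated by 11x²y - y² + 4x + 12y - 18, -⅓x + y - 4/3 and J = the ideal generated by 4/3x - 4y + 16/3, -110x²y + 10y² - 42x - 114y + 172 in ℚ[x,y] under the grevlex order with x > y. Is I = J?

Yes, the ideals are equal.

Two ideals are equal iff their reduced Gröbner bases coincide (the reduced basis is unique for a fixed ordering).
Buchberger on the first generating set:
f_1 = 11x²y - y² + 4x + 12y - 18, LT = x²y.
f_2 = -⅓x + y - 4/3, LT = x.

S(f_1,f_2): lcm = x²y. S = 3xy² - 4xy - 1/11y² + 4/11x + 12/11y - 18/11.
  leading term xy²: subtract (-9y²)·f_2 from 3xy² - 4xy - 1/11y² + 4/11x + 12/11y - 18/11 → 9y³ - 4xy - 133/11y² + 4/11x + 12/11y - 18/11
  leading term y³: no divisor's leading term divides it; move 9y³ to the remainder.
  leading term xy: subtract (12y)·f_2 from -4xy - 133/11y² + 4/11x + 12/11y - 18/11 → -265/11y² + 4/11x + 188/11y - 18/11
  leading term y²: no divisor's leading term divides it; move -265/11y² to the remainder.
  leading term x: subtract (-12/11)·f_2 from 4/11x + 188/11y - 18/11 → 200/11y - 34/11
  leading term y: no divisor's leading term divides it; move 200/11y to the remainder.
  leading term 1: no divisor's leading term divides it; move -34/11 to the remainder.
  remainder 9y³ - 265/11y² + 200/11y - 34/11 ≠ 0; add g_3 = 9y³ - 265/11y² + 200/11y - 34/11 to the basis.

The other S-polynomials (S(f_1,g_3), S(f_2,g_3)) all reduce to 0 modulo the current basis, so we have a Gröbner basis.
Inter-reduce: drop elements whose leading term is divisible by another's, tail-reduce, and make monic.
Reduced Gröbner basis: {y³ - 265/99y² + 200/99y - 34/99, x - 3y + 4}.

Buchberger on the second generating set:
h_1 = 4/3x - 4y + 16/3, LT = x.
h_2 = -110x²y + 10y² - 42x - 114y + 172, LT = x²y.

S(h_1,h_2): lcm = x²y. S = -3xy² + 4xy + 1/11y² - 21/55x - 57/55y + 86/55.
  leading term xy²: subtract (-9/4y²)·h_1 from -3xy² + 4xy + 1/11y² - 21/55x - 57/55y + 86/55 → -9y³ + 4xy + 133/11y² - 21/55x - 57/55y + 86/55
  leading term y³: no divisor's leading term divides it; move -9y³ to the remainder.
  leading term xy: subtract (3y)·h_1 from 4xy + 133/11y² - 21/55x - 57/55y + 86/55 → 265/11y² - 21/55x - 937/55y + 86/55
  leading term y²: no divisor's leading term divides it; move 265/11y² to the remainder.
  leading term x: subtract (-63/220)·h_1 from -21/55x - 937/55y + 86/55 → -200/11y + 34/11
  leading term y: no divisor's leading term divides it; move -200/11y to the remainder.
  leading term 1: no divisor's leading term divides it; move 34/11 to the remainder.
  remainder -9y³ + 265/11y² - 200/11y + 34/11 ≠ 0; add k_3 = -9y³ + 265/11y² - 200/11y + 34/11 to the basis.

The other S-polynomials (S(h_1,k_3), S(h_2,k_3)) all reduce to 0 modulo the current basis, so we have a Gröbner basis.
Inter-reduce: drop elements whose leading term is divisible by another's, tail-reduce, and make monic.
Reduced Gröbner basis: {y³ - 265/99y² + 200/99y - 34/99, x - 3y + 4}.

Same reduced basis, so the two generating sets span the same ideal.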